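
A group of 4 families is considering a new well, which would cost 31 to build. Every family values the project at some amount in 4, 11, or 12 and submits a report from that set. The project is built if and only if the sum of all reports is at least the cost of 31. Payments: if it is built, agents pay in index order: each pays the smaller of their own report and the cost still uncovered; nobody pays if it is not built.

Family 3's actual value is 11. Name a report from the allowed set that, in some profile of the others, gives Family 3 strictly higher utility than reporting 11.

Suppose Family 1 reports 4, Family 2 reports 11 and Family 4 reports 12.
Report 11: project built, pays 11, utility 11 - 11 = 0.
Report 4: project built, pays 4, utility 11 - 4 = 7.
So reporting 4 beats truth here (7 > 0).

4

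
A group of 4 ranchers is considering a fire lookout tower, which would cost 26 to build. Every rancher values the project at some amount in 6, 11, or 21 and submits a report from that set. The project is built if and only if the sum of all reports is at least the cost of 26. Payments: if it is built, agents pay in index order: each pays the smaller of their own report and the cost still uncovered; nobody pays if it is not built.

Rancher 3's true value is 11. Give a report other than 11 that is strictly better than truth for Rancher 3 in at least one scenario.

Suppose Rancher 1 reports 6, Rancher 2 reports 6 and Rancher 4 reports 11.
Report 11: project built, pays 11, utility 11 - 11 = 0.
Report 6: project built, pays 6, utility 11 - 6 = 5.
So reporting 6 beats truth here (5 > 0).

6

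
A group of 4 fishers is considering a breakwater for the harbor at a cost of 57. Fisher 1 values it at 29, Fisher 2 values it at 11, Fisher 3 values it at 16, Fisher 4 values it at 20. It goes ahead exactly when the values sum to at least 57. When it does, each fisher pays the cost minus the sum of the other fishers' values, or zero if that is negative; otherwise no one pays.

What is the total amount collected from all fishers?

Total value 76 ≥ cost 57, so it is built.
Fisher 1: others sum to 47; max(0, 57 - 47) = 10.
Fisher 2: others sum to 65; max(0, 57 - 65) = 0.
Fisher 3: others sum to 60; max(0, 57 - 60) = 0.
Fisher 4: others sum to 56; max(0, 57 - 56) = 1.
Total collected = 10 + 0 + 0 + 1 = 11.

11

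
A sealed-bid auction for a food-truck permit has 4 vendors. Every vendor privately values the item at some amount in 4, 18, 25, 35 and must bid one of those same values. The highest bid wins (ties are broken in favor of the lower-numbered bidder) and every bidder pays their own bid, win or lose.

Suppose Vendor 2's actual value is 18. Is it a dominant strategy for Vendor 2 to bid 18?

Consider the case where Vendor 1 bids 4, Vendor 3 bids 4 and Vendor 4 bids 25.
Truthful bid 18: loses but pays 18, utility -18.
Bid 4 instead: loses but pays 4, utility -4.
Since -4 > -18, bidding 4 is strictly better here, so truthful bidding is not dominant.

No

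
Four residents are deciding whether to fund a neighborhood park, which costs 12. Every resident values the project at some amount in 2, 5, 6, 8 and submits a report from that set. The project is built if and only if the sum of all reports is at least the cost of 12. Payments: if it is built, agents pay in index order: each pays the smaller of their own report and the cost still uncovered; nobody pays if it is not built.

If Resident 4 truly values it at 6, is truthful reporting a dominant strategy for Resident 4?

Check each profile of the others' reports and compare truth against every alternative report.
Others report (2, 2, 8): truth gives 6, best alternative gives 6.
Others report (2, 5, 5): truth gives 6, best alternative gives 6.
Others report (2, 5, 6): truth gives 6, best alternative gives 6.
Others report (2, 5, 8): truth gives 6, best alternative gives 6.
Others report (2, 6, 5): truth gives 6, best alternative gives 6.
Others report (2, 6, 6): truth gives 6, best alternative gives 6.
(Remaining 58 profiles checked similarly; truth is weakly best in each.)
In every case the truthful report is at least as good as any alternative, so it is a dominant strategy.

Yes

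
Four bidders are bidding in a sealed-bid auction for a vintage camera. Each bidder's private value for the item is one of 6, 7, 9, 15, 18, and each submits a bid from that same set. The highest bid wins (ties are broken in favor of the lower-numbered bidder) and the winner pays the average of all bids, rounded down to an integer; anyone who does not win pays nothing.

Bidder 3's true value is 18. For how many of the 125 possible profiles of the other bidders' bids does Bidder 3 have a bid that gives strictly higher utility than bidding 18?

Others bid (6, 6, 6): truth gives 9; bid 7 gives 12 > 9. Violating.
Others bid (6, 6, 7): truth gives 9; bid 7 gives 12 > 9. Violating.
Others bid (6, 6, 9): truth gives 9; bid 9 gives 11 > 9. Violating.
Others bid (6, 6, 15): truth gives 7; bid 15 gives 8 > 7. Violating.
Others bid (6, 6, 18): truth gives 6; no alternative beats it.
Others bid (6, 7, 18): truth gives 6; no alternative beats it.
(Checking all 125 profiles: 29 have a profitable deviation, 96 do not.)

29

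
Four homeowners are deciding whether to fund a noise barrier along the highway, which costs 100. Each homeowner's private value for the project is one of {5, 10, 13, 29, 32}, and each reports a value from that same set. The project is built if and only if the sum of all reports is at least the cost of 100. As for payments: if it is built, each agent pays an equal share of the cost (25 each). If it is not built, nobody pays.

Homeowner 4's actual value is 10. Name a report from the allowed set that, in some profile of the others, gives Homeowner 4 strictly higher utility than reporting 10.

Suppose Homeowner 1 reports 29, Homeowner 2 reports 29 and Homeowner 3 reports 32.
Report 10: project built, pays 25, utility 10 - 25 = -15.
Report 5: project not built, utility 0.
So reporting 5 beats truth here (0 > -15).

5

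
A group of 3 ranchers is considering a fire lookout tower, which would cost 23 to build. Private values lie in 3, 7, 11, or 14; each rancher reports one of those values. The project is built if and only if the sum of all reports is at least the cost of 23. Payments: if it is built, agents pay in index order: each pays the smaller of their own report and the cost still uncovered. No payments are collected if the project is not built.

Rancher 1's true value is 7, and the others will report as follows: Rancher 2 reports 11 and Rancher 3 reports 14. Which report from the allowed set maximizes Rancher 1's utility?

3

Report 3: project built, pays 3, utility 7 - 3 = 4.
Report 7: project built, pays 7, utility 7 - 7 = 0.
Report 11: project built, pays 11, utility 7 - 11 = -4.
Report 14: project built, pays 14, utility 7 - 14 = -7.
The best choice is 3 with utility 4.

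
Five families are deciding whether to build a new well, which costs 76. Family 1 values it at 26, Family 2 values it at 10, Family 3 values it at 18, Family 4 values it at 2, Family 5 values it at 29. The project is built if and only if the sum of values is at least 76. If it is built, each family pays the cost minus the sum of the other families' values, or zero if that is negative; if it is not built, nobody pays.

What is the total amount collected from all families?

Total value 85 ≥ cost 76, so it is built.
Family 1: others sum to 59; max(0, 76 - 59) = 17.
Family 2: others sum to 75; max(0, 76 - 75) = 1.
Family 3: others sum to 67; max(0, 76 - 67) = 9.
Family 4: others sum to 83; max(0, 76 - 83) = 0.
Family 5: others sum to 56; max(0, 76 - 56) = 20.
Total collected = 17 + 1 + 9 + 0 + 20 = 47.

47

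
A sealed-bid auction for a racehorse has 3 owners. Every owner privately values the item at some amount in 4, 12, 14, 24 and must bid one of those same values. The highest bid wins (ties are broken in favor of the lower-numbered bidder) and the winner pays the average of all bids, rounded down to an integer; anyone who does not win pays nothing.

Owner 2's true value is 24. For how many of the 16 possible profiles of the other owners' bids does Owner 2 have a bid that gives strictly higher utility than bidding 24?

Others bid (4, 4): truth gives 14; bid 12 gives 18 > 14. Violating.
Others bid (4, 12): truth gives 11; bid 12 gives 15 > 11. Violating.
Others bid (4, 14): truth gives 10; bid 14 gives 14 > 10. Violating.
Others bid (12, 4): truth gives 11; bid 14 gives 14 > 11. Violating.
Others bid (4, 24): truth gives 7; no alternative beats it.
Others bid (12, 24): truth gives 4; no alternative beats it.
(Checking all 16 profiles: 6 have a profitable deviation, 10 do not.)

6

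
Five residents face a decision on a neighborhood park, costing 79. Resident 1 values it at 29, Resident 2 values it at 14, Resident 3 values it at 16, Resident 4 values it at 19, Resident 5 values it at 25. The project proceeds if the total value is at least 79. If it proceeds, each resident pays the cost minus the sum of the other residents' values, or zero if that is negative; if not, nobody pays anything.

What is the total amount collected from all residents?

6

Total value 103 ≥ cost 79, so it is built.
Resident 1: others sum to 74; max(0, 79 - 74) = 5.
Resident 2: others sum to 89; max(0, 79 - 89) = 0.
Resident 3: others sum to 87; max(0, 79 - 87) = 0.
Resident 4: others sum to 84; max(0, 79 - 84) = 0.
Resident 5: others sum to 78; max(0, 79 - 78) = 1.
Total collected = 5 + 0 + 0 + 0 + 1 = 6.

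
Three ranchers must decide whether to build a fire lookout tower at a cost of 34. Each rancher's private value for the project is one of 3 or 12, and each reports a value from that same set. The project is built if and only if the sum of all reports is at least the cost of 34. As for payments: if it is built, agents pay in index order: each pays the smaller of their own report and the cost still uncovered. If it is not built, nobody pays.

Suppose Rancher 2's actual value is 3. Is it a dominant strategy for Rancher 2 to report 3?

Check each profile of the others' reports and compare truth against every alternative report.
Others report (12, 12): truth gives 0, best alternative gives -9.
Others report (3, 3): truth gives 0, best alternative gives 0.
Others report (3, 12): truth gives 0, best alternative gives 0.
Others report (12, 3): truth gives 0, best alternative gives 0.
In every case the truthful report is at least as good as any alternative, so it is a dominant strategy.

Yes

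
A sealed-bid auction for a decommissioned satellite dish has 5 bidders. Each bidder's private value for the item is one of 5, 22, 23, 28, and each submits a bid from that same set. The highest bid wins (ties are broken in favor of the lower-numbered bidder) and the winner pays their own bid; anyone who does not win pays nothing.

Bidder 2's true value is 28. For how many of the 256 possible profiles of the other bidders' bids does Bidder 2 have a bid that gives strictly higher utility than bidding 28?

Others bid (5, 5, 5, 5): truth gives 0; bid 22 gives 6 > 0. Violating.
Others bid (5, 5, 5, 22): truth gives 0; bid 22 gives 6 > 0. Violating.
Others bid (5, 5, 5, 23): truth gives 0; bid 23 gives 5 > 0. Violating.
Others bid (5, 5, 22, 5): truth gives 0; bid 22 gives 6 > 0. Violating.
Others bid (5, 5, 5, 28): truth gives 0; no alternative beats it.
Others bid (5, 5, 22, 28): truth gives 0; no alternative beats it.
(Checking all 256 profiles: 54 have a profitable deviation, 202 do not.)

54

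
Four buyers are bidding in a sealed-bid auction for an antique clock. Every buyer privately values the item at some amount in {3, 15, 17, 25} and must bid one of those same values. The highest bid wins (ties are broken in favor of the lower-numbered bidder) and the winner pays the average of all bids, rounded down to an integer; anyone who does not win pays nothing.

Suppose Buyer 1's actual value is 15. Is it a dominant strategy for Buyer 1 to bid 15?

No

Consider the case where Buyer 2 bids 3, Buyer 3 bids 3 and Buyer 4 bids 3.
Truthful bid 15: wins, pays 6, utility 15 - 6 = 9.
Bid 3 instead: wins, pays 3, utility 15 - 3 = 12.
Since 12 > 9, bidding 3 is strictly better here, so truthful bidding is not dominant.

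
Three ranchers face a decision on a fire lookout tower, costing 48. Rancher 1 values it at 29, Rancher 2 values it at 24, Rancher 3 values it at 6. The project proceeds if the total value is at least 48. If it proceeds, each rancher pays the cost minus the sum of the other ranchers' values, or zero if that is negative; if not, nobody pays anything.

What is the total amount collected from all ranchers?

Total value 59 ≥ cost 48, so it is built.
Rancher 1: others sum to 30; max(0, 48 - 30) = 18.
Rancher 2: others sum to 35; max(0, 48 - 35) = 13.
Rancher 3: others sum to 53; max(0, 48 - 53) = 0.
Total collected = 18 + 13 + 0 = 31.

31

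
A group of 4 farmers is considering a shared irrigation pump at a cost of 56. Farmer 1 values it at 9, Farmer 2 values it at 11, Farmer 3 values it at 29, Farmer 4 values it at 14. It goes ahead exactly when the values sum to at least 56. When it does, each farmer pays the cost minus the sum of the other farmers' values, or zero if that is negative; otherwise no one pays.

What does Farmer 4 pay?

7

Total value 63 ≥ cost 56, so the project is built.
The other farmers' values sum to 49.
Cost minus that sum is 56 - 49 = 7.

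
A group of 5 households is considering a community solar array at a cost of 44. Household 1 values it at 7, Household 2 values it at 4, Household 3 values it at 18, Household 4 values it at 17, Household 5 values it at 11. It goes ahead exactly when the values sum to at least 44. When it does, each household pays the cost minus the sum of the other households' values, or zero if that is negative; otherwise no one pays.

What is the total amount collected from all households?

9

Total value 57 ≥ cost 44, so it is built.
Household 1: others sum to 50; max(0, 44 - 50) = 0.
Household 2: others sum to 53; max(0, 44 - 53) = 0.
Household 3: others sum to 39; max(0, 44 - 39) = 5.
Household 4: others sum to 40; max(0, 44 - 40) = 4.
Household 5: others sum to 46; max(0, 44 - 46) = 0.
Total collected = 0 + 0 + 5 + 4 + 0 = 9.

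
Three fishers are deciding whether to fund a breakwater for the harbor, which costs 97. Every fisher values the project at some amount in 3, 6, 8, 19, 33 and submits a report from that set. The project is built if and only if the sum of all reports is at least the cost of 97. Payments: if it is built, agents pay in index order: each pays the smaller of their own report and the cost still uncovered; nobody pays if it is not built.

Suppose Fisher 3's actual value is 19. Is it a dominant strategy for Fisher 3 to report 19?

Check each profile of the others' reports and compare truth against every alternative report.
Others report (3, 3): truth gives 0, best alternative gives 0.
Others report (3, 6): truth gives 0, best alternative gives 0.
Others report (3, 8): truth gives 0, best alternative gives 0.
Others report (3, 19): truth gives 0, best alternative gives 0.
Others report (3, 33): truth gives 0, best alternative gives 0.
Others report (6, 3): truth gives 0, best alternative gives 0.
(Remaining 19 profiles checked similarly; truth is weakly best in each.)
In every case the truthful report is at least as good as any alternative, so it is a dominant strategy.

Yes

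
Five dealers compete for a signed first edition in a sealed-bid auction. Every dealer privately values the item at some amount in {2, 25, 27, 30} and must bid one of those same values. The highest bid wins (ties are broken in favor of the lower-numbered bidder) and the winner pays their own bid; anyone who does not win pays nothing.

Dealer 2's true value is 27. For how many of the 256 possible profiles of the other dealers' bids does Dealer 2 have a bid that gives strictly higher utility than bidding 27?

8

Others bid (2, 2, 2, 2): truth gives 0; bid 25 gives 2 > 0. Violating.
Others bid (2, 2, 2, 25): truth gives 0; bid 25 gives 2 > 0. Violating.
Others bid (2, 2, 25, 2): truth gives 0; bid 25 gives 2 > 0. Violating.
Others bid (2, 2, 25, 25): truth gives 0; bid 25 gives 2 > 0. Violating.
Others bid (2, 2, 2, 27): truth gives 0; no alternative beats it.
Others bid (2, 2, 2, 30): truth gives 0; no alternative beats it.
(Checking all 256 profiles: 8 have a profitable deviation, 248 do not.)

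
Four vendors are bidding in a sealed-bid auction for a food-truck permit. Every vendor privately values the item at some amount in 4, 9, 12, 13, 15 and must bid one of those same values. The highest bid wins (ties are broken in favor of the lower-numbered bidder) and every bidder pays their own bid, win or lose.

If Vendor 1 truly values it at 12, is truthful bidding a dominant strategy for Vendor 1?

No

Consider the case where Vendor 2 bids 4, Vendor 3 bids 4 and Vendor 4 bids 4.
Truthful bid 12: wins, pays 12, utility 12 - 12 = 0.
Bid 4 instead: wins, pays 4, utility 12 - 4 = 8.
Since 8 > 0, bidding 4 is strictly better here, so truthful bidding is not dominant.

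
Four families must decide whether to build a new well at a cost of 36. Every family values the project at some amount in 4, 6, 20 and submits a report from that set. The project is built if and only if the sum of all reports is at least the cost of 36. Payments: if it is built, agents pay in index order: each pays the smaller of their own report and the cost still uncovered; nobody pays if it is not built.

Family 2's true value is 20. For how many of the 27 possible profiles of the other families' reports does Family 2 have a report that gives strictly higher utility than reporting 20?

16

Others report (4, 6, 20): truth gives 0; report 6 gives 14 > 0. Violating.
Others report (4, 20, 6): truth gives 0; report 6 gives 14 > 0. Violating.
Others report (4, 20, 20): truth gives 0; report 4 gives 16 > 0. Violating.
Others report (6, 4, 20): truth gives 0; report 6 gives 14 > 0. Violating.
Others report (4, 4, 4): truth gives 0; no alternative beats it.
Others report (4, 4, 6): truth gives 0; no alternative beats it.
(Checking all 27 profiles: 16 have a profitable deviation, 11 do not.)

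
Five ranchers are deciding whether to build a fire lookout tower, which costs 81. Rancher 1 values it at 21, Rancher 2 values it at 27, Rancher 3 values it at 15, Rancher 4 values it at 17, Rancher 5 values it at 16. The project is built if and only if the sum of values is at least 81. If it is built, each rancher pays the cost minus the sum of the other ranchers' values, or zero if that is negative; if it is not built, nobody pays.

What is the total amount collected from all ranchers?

Total value 96 ≥ cost 81, so it is built.
Rancher 1: others sum to 75; max(0, 81 - 75) = 6.
Rancher 2: others sum to 69; max(0, 81 - 69) = 12.
Rancher 3: others sum to 81; max(0, 81 - 81) = 0.
Rancher 4: others sum to 79; max(0, 81 - 79) = 2.
Rancher 5: others sum to 80; max(0, 81 - 80) = 1.
Total collected = 6 + 12 + 0 + 2 + 1 = 21.

21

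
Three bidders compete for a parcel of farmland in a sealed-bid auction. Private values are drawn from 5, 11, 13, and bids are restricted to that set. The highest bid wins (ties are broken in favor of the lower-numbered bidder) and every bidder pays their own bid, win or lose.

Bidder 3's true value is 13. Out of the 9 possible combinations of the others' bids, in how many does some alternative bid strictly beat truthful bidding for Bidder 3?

6

Others bid (5, 5): truth gives 0; bid 11 gives 2 > 0. Violating.
Others bid (5, 13): truth gives -13; bid 5 gives -5 > -13. Violating.
Others bid (11, 13): truth gives -13; bid 5 gives -5 > -13. Violating.
Others bid (13, 5): truth gives -13; bid 5 gives -5 > -13. Violating.
Others bid (5, 11): truth gives 0; no alternative beats it.
Others bid (11, 5): truth gives 0; no alternative beats it.
(Checking all 9 profiles: 6 have a profitable deviation, 3 do not.)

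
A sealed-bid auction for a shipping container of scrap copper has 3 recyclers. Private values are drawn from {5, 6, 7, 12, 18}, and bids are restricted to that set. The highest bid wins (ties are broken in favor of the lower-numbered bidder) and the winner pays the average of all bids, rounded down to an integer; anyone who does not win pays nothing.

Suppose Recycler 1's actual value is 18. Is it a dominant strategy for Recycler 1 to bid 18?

Consider the case where Recycler 2 bids 5 and Recycler 3 bids 5.
Truthful bid 18: wins, pays 9, utility 18 - 9 = 9.
Bid 5 instead: wins, pays 5, utility 18 - 5 = 13.
Since 13 > 9, bidding 5 is strictly better here, so truthful bidding is not dominant.

No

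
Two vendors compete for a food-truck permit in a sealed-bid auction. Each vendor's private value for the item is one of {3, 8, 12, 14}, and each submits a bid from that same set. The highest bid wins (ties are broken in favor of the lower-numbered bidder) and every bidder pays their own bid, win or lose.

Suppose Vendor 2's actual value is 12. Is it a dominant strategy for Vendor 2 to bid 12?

Consider the case where Vendor 1 bids 3.
Truthful bid 12: wins, pays 12, utility 12 - 12 = 0.
Bid 8 instead: wins, pays 8, utility 12 - 8 = 4.
Since 4 > 0, bidding 8 is strictly better here, so truthful bidding is not dominant.

No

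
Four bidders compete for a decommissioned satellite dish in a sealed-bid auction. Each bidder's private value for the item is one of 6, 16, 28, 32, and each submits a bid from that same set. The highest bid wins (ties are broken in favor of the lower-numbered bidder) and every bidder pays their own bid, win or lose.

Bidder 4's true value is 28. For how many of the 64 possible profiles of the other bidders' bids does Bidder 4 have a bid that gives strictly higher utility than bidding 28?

Others bid (6, 6, 6): truth gives 0; bid 16 gives 12 > 0. Violating.
Others bid (6, 6, 28): truth gives -28; bid 32 gives -4 > -28. Violating.
Others bid (6, 6, 32): truth gives -28; bid 6 gives -6 > -28. Violating.
Others bid (6, 16, 28): truth gives -28; bid 32 gives -4 > -28. Violating.
Others bid (6, 6, 16): truth gives 0; no alternative beats it.
Others bid (6, 16, 6): truth gives 0; no alternative beats it.
(Checking all 64 profiles: 57 have a profitable deviation, 7 do not.)

57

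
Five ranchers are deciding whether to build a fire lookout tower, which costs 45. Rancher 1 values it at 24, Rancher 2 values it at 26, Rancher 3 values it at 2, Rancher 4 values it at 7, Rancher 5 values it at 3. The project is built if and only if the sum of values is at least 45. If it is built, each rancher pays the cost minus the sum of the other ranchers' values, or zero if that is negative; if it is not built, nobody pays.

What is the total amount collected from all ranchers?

16

Total value 62 ≥ cost 45, so it is built.
Rancher 1: others sum to 38; max(0, 45 - 38) = 7.
Rancher 2: others sum to 36; max(0, 45 - 36) = 9.
Rancher 3: others sum to 60; max(0, 45 - 60) = 0.
Rancher 4: others sum to 55; max(0, 45 - 55) = 0.
Rancher 5: others sum to 59; max(0, 45 - 59) = 0.
Total collected = 7 + 9 + 0 + 0 + 0 = 16.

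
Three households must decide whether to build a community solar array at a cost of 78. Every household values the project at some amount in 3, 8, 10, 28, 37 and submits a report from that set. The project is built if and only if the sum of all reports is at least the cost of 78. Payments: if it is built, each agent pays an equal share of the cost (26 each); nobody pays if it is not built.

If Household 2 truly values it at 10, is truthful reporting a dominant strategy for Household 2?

Consider the case where Household 1 reports 37 and Household 3 reports 37.
Truthful report 10: project built, pays 26, utility 10 - 26 = -16.
Report 3 instead: project not built, utility 0.
Since 0 > -16, reporting 3 is strictly better here, so truthful reporting is not dominant.

No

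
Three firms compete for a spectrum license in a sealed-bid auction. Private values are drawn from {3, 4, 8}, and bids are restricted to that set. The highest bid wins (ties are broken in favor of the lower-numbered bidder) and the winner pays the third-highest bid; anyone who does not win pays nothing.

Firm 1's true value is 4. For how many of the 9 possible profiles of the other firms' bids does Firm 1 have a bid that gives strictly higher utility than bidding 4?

Others bid (3, 8): truth gives 0; bid 8 gives 1 > 0. Violating.
Others bid (8, 3): truth gives 0; bid 8 gives 1 > 0. Violating.
Others bid (3, 3): truth gives 1; no alternative beats it.
Others bid (3, 4): truth gives 1; no alternative beats it.
(Checking all 9 profiles: 2 have a profitable deviation, 7 do not.)

2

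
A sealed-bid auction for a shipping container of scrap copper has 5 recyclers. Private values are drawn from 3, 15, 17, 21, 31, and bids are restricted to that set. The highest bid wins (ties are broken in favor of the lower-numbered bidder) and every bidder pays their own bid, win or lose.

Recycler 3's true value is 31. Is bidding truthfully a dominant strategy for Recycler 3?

No

Consider the case where Recycler 1 bids 3, Recycler 2 bids 3, Recycler 4 bids 3 and Recycler 5 bids 3.
Truthful bid 31: wins, pays 31, utility 31 - 31 = 0.
Bid 15 instead: wins, pays 15, utility 31 - 15 = 16.
Since 16 > 0, bidding 15 is strictly better here, so truthful bidding is not dominant.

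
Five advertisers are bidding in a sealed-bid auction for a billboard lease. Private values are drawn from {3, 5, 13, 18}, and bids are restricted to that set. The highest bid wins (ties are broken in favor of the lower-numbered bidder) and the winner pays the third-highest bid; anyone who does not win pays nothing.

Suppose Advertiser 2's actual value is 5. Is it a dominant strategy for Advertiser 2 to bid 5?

Consider the case where Advertiser 1 bids 3, Advertiser 3 bids 3, Advertiser 4 bids 3 and Advertiser 5 bids 13.
Truthful bid 5: loses, pays 0, utility 0.
Bid 13 instead: wins, pays 3, utility 5 - 3 = 2.
Since 2 > 0, bidding 13 is strictly better here, so truthful bidding is not dominant.

No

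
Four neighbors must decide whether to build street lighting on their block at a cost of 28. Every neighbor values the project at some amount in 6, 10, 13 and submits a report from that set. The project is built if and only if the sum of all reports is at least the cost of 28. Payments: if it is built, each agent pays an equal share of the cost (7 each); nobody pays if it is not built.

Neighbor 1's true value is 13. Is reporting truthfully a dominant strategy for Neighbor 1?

Yes

Check each profile of the others' reports and compare truth against every alternative report.
Others report (6, 6, 6): truth gives 6, best alternative gives 6.
Others report (6, 6, 10): truth gives 6, best alternative gives 6.
Others report (6, 6, 13): truth gives 6, best alternative gives 6.
Others report (6, 10, 6): truth gives 6, best alternative gives 6.
Others report (6, 10, 10): truth gives 6, best alternative gives 6.
Others report (6, 10, 13): truth gives 6, best alternative gives 6.
(Remaining 21 profiles checked similarly; truth is weakly best in each.)
In every case the truthful report is at least as good as any alternative, so it is a dominant strategy.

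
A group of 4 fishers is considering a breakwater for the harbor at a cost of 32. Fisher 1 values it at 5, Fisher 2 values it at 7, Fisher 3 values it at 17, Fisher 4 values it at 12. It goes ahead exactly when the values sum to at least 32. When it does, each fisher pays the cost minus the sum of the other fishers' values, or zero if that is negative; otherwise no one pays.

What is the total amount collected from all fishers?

Total value 41 ≥ cost 32, so it is built.
Fisher 1: others sum to 36; max(0, 32 - 36) = 0.
Fisher 2: others sum to 34; max(0, 32 - 34) = 0.
Fisher 3: others sum to 24; max(0, 32 - 24) = 8.
Fisher 4: others sum to 29; max(0, 32 - 29) = 3.
Total collected = 0 + 0 + 8 + 3 = 11.

11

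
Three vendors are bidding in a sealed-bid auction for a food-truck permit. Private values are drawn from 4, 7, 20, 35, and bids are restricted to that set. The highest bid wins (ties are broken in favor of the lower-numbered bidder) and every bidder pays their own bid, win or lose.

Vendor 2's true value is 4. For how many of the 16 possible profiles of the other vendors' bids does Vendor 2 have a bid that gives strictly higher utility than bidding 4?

Others bid (4, 4): truth gives -4; bid 7 gives -3 > -4. Violating.
Others bid (4, 7): truth gives -4; bid 7 gives -3 > -4. Violating.
Others bid (4, 20): truth gives -4; no alternative beats it.
Others bid (4, 35): truth gives -4; no alternative beats it.
(Checking all 16 profiles: 2 have a profitable deviation, 14 do not.)

2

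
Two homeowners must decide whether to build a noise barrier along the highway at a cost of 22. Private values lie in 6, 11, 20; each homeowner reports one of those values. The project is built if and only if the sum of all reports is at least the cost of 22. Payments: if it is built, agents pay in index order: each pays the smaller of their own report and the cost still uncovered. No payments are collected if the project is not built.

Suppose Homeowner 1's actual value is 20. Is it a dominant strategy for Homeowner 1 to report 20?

Consider the case where Homeowner 2 reports 11.
Truthful report 20: project built, pays 20, utility 20 - 20 = 0.
Report 11 instead: project built, pays 11, utility 20 - 11 = 9.
Since 9 > 0, reporting 11 is strictly better here, so truthful reporting is not dominant.

No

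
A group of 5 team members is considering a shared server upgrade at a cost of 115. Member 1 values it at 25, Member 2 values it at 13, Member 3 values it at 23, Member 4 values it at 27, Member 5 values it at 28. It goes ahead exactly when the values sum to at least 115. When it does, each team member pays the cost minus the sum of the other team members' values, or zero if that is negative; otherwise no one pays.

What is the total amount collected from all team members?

Total value 116 ≥ cost 115, so it is built.
Member 1: others sum to 91; max(0, 115 - 91) = 24.
Member 2: others sum to 103; max(0, 115 - 103) = 12.
Member 3: others sum to 93; max(0, 115 - 93) = 22.
Member 4: others sum to 89; max(0, 115 - 89) = 26.
Member 5: others sum to 88; max(0, 115 - 88) = 27.
Total collected = 24 + 12 + 22 + 26 + 27 = 111.

111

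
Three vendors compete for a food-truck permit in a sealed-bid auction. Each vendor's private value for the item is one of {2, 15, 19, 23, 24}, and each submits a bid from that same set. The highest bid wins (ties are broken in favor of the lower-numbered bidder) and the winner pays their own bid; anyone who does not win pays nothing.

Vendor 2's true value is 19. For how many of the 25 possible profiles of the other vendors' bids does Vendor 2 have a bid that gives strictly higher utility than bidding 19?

Others bid (2, 2): truth gives 0; bid 15 gives 4 > 0. Violating.
Others bid (2, 15): truth gives 0; bid 15 gives 4 > 0. Violating.
Others bid (2, 19): truth gives 0; no alternative beats it.
Others bid (2, 23): truth gives 0; no alternative beats it.
(Checking all 25 profiles: 2 have a profitable deviation, 23 do not.)

2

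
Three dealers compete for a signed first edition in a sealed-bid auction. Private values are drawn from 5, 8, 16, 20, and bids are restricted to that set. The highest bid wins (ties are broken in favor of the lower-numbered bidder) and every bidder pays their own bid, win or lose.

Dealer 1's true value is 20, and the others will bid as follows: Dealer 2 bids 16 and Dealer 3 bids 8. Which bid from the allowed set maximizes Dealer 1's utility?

Bid 5: loses but pays 5, utility -5.
Bid 8: loses but pays 8, utility -8.
Bid 16: wins, pays 16, utility 20 - 16 = 4.
Bid 20: wins, pays 20, utility 20 - 20 = 0.
The best choice is 16 with utility 4.

16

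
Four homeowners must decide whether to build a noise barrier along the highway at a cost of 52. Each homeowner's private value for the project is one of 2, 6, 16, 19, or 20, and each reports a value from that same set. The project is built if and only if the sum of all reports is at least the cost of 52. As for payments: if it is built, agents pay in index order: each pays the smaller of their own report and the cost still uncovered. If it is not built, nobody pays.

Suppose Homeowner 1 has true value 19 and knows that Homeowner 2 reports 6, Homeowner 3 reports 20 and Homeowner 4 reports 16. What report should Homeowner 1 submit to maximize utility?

16

Report 2: project not built, utility 0.
Report 6: project not built, utility 0.
Report 16: project built, pays 16, utility 19 - 16 = 3.
Report 19: project built, pays 19, utility 19 - 19 = 0.
Report 20: project built, pays 20, utility 19 - 20 = -1.
The best choice is 16 with utility 3.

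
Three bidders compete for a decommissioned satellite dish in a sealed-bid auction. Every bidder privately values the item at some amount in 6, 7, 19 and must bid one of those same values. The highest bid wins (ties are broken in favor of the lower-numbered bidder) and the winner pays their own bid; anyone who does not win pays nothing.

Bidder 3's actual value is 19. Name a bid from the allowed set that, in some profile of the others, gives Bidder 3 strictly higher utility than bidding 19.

7

Suppose Bidder 1 bids 6 and Bidder 2 bids 6.
Bid 19: wins, pays 19, utility 19 - 19 = 0.
Bid 7: wins, pays 7, utility 19 - 7 = 12.
So bidding 7 beats truth here (12 > 0).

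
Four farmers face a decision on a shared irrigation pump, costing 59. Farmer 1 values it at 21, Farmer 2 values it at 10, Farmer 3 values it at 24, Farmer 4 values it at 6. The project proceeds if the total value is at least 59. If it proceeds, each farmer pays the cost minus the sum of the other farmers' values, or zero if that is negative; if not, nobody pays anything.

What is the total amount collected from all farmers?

Total value 61 ≥ cost 59, so it is built.
Farmer 1: others sum to 40; max(0, 59 - 40) = 19.
Farmer 2: others sum to 51; max(0, 59 - 51) = 8.
Farmer 3: others sum to 37; max(0, 59 - 37) = 22.
Farmer 4: others sum to 55; max(0, 59 - 55) = 4.
Total collected = 19 + 8 + 22 + 4 = 53.

53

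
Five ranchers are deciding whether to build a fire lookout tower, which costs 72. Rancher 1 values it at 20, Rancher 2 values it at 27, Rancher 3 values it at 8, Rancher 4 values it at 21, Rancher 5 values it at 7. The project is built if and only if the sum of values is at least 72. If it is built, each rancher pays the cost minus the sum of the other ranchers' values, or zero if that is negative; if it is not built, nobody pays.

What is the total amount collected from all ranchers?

Total value 83 ≥ cost 72, so it is built.
Rancher 1: others sum to 63; max(0, 72 - 63) = 9.
Rancher 2: others sum to 56; max(0, 72 - 56) = 16.
Rancher 3: others sum to 75; max(0, 72 - 75) = 0.
Rancher 4: others sum to 62; max(0, 72 - 62) = 10.
Rancher 5: others sum to 76; max(0, 72 - 76) = 0.
Total collected = 9 + 16 + 0 + 10 + 0 = 35.

35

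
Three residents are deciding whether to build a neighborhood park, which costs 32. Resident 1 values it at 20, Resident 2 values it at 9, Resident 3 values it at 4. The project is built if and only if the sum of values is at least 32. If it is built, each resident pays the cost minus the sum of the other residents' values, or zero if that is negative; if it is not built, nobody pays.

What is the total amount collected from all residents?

30

Total value 33 ≥ cost 32, so it is built.
Resident 1: others sum to 13; max(0, 32 - 13) = 19.
Resident 2: others sum to 24; max(0, 32 - 24) = 8.
Resident 3: others sum to 29; max(0, 32 - 29) = 3.
Total collected = 19 + 8 + 3 = 30.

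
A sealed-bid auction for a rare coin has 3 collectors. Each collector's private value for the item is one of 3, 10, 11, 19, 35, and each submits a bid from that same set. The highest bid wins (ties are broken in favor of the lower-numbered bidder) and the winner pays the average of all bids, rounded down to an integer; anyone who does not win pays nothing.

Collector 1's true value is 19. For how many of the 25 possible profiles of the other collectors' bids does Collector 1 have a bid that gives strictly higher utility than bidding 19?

9

Others bid (3, 3): truth gives 11; bid 3 gives 16 > 11. Violating.
Others bid (3, 10): truth gives 9; bid 10 gives 12 > 9. Violating.
Others bid (3, 11): truth gives 8; bid 11 gives 11 > 8. Violating.
Others bid (10, 3): truth gives 9; bid 10 gives 12 > 9. Violating.
Others bid (3, 19): truth gives 6; no alternative beats it.
Others bid (3, 35): truth gives 0; no alternative beats it.
(Checking all 25 profiles: 9 have a profitable deviation, 16 do not.)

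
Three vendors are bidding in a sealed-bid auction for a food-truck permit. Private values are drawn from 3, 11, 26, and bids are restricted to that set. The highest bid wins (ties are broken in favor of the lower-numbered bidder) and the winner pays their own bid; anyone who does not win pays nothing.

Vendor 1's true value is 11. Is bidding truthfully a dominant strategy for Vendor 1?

No

Consider the case where Vendor 2 bids 3 and Vendor 3 bids 3.
Truthful bid 11: wins, pays 11, utility 11 - 11 = 0.
Bid 3 instead: wins, pays 3, utility 11 - 3 = 8.
Since 8 > 0, bidding 3 is strictly better here, so truthful bidding is not dominant.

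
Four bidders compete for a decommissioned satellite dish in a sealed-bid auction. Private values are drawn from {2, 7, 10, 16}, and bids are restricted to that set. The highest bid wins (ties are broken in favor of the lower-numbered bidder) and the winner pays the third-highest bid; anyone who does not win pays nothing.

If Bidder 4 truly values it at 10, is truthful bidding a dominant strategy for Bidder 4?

No

Consider the case where Bidder 1 bids 2, Bidder 2 bids 2 and Bidder 3 bids 10.
Truthful bid 10: loses, pays 0, utility 0.
Bid 16 instead: wins, pays 2, utility 10 - 2 = 8.
Since 8 > 0, bidding 16 is strictly better here, so truthful bidding is not dominant.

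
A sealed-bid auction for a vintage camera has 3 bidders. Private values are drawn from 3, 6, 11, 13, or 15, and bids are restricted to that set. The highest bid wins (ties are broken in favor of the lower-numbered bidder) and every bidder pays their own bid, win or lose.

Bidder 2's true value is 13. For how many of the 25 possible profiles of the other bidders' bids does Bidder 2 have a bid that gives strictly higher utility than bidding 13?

Others bid (3, 3): truth gives 0; bid 6 gives 7 > 0. Violating.
Others bid (3, 6): truth gives 0; bid 6 gives 7 > 0. Violating.
Others bid (3, 11): truth gives 0; bid 11 gives 2 > 0. Violating.
Others bid (3, 15): truth gives -13; bid 15 gives -2 > -13. Violating.
Others bid (3, 13): truth gives 0; no alternative beats it.
Others bid (6, 13): truth gives 0; no alternative beats it.
(Checking all 25 profiles: 19 have a profitable deviation, 6 do not.)

19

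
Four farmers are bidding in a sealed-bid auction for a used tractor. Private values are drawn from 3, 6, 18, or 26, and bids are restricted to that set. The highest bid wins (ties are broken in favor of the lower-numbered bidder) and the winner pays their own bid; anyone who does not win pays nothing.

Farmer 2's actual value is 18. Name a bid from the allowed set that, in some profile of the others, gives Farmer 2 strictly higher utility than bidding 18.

6

Suppose Farmer 1 bids 3, Farmer 3 bids 3 and Farmer 4 bids 3.
Bid 18: wins, pays 18, utility 18 - 18 = 0.
Bid 6: wins, pays 6, utility 18 - 6 = 12.
So bidding 6 beats truth here (12 > 0).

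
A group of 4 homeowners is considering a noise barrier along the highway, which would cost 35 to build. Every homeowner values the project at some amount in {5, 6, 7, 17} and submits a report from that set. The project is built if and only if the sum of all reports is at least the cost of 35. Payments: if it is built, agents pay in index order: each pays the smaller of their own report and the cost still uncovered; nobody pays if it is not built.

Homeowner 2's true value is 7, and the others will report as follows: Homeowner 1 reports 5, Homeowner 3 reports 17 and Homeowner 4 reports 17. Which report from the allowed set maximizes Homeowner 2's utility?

5

Report 5: project built, pays 5, utility 7 - 5 = 2.
Report 6: project built, pays 6, utility 7 - 6 = 1.
Report 7: project built, pays 7, utility 7 - 7 = 0.
Report 17: project built, pays 17, utility 7 - 17 = -10.
The best choice is 5 with utility 2.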